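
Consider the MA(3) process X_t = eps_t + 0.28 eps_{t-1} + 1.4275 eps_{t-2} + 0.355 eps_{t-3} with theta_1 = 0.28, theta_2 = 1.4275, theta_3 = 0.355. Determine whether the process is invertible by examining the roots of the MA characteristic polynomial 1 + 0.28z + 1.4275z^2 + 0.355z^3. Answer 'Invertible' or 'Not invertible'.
\text{Not invertible}

The MA(q) characteristic polynomial is P(z) = 1 + 0.28z + 1.4275z^2 + 0.355z^3.
Invertibility requires all roots to lie outside the unit circle, i.e. |z| > 1 for every root.
Degree 3: look for a simple real root z0 first, then factor out (1 - z/z0) and solve the remaining quadratic.
Testing z0 = -4: P(-4) = 1 + (0.28)(-4) + (1.4275)(-4)^2 + (0.355)(-4)^3
  = 1 + (-1.12) + (22.84) + (-22.72) = 0.  So z_0 = -4 is a root, |z_0| = 4.
Divide out the factor (1 + 0.25 z) = (1 - z/z0) (since 1/z0 = -0.25):
  P(z) = (1 + 0.25 z)(1 + (0.03) z + (1.42) z^2)
  [check: z-coef 0.03 - (-0.25) = 0.28; z^2-coef 1.42 - (-0.25)(0.03) = 1.4275; z^3-coef -(-0.25)(1.42) = 0.355.]
Remaining roots from the quadratic factor 1 + (0.03) z + (1.42) z^2:
  Set 1 + (0.03) z + (1.42) z^2 = 0, i.e. a z^2 + b z + c = 0 with a = 1.42, b = 0.03, c = 1.
  Discriminant D = b^2 - 4ac = (0.03)^2 - 4*(1.42)*1 = 0.0009 - (5.68) = -5.6791.
  D < 0, so the roots are the complex-conjugate pair z = (-b +/- i sqrt(-D)) / (2a) = -0.0106 +/- 0.8391i.
  For a conjugate pair |z|^2 = z * conj(z) = (product of roots) = c/a = 1/(1.42) = 0.704225, so |z| = sqrt(0.704225) = 0.8392 for both roots.
Moduli of all roots: 4.0000, 0.8392, 0.8392.
All moduli strictly greater than 1? No.
Verdict: Not invertible.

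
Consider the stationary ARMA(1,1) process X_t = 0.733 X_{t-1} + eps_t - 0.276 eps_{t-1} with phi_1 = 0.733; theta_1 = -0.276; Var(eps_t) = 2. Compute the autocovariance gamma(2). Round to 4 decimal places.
\gamma(2) = 1.1550

Multiply the model equation by X_{t-k} and take expectations. With theta_0 = psi_0 = 1 and psi_j the MA(infinity) weights, this gives
  gamma(k) - sum_i phi_i gamma(k-i) = c_k,
  c_k = sigma^2 * sum_{j=k..q} theta_j psi_{j-k}   (c_k = 0 for k > q),
using gamma(-m) = gamma(m).
psi-weights needed (psi_j = theta_j + sum_i phi_i psi_{j-i}):
  psi_1 = theta_1 + phi_1 = -0.276 + (0.733) = 0.457
Right-hand sides:
  c_0 = sigma^2 (1 + theta_1 psi_1) = 2 * (1 + (-0.276)(0.457)) = 2 * 0.873868 = 1.747736
  c_1 = sigma^2 theta_1 = 2 * (-0.276) = -0.552
  c_2 = 0
Equations for k = 0 and k = 1 (AR order 1):
  gamma(0) = phi_1 gamma(1) + c_0
  gamma(1) = phi_1 gamma(0) + c_1
Substituting the second into the first: gamma(0) (1 - phi_1^2) = c_0 + phi_1 c_1, so
  gamma(0) = (c_0 + phi_1 c_1) / (1 - phi_1^2) = (1.747736 + (0.733)(-0.552)) / (1 - (0.733)^2) = 1.34312 / 0.462711 = 2.902719.
  gamma(1) = phi_1 gamma(0) + c_1 = (0.733)(2.902719) + (-0.552) = 1.575693.
For k = 2 (> q): gamma(2) = phi_1 gamma(1) = (0.733)(1.575693) = 1.154983.
Therefore gamma(2) = 1.1550 (to 4 decimal places).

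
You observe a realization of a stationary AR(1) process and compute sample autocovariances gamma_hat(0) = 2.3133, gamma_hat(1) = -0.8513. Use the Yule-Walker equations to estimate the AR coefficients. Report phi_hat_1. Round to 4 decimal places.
\hat\phi_{1} = -0.3680

The Yule-Walker equations for an AR(p) process read, in matrix form,
  Gamma_p phi = r_p,   with   (Gamma_p)_{ij} = gamma(|i - j|),
                       (r_p)_i = gamma(i),   i,j = 1..p.
Substitute the sample gammas (Toeplitz matrix and right-hand side of size 1):
  Gamma_p = [[2.3133]]
  r_p     = [-0.8513]
With p = 1 this is the single equation gamma(0) phi_1 = gamma(1):
  phi_hat_1 = gamma(1) / gamma(0) = -0.8513 / 2.3133 = -0.3680.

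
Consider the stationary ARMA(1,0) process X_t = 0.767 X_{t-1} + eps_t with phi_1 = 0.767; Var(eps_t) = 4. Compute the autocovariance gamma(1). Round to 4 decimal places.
\gamma(1) = 7.4518

Multiply the model equation by X_{t-k} and take expectations. With theta_0 = psi_0 = 1 and psi_j the MA(infinity) weights, this gives
  gamma(k) - sum_i phi_i gamma(k-i) = c_k,
  c_k = sigma^2 * sum_{j=k..q} theta_j psi_{j-k}   (c_k = 0 for k > q),
using gamma(-m) = gamma(m).
Pure AR (q = 0): c_0 = sigma^2 = 4, c_k = 0 for k >= 1.
Equations for k = 0 and k = 1 (AR order 1):
  gamma(0) = phi_1 gamma(1) + c_0
  gamma(1) = phi_1 gamma(0) + c_1
Substituting the second into the first: gamma(0) (1 - phi_1^2) = c_0 + phi_1 c_1, so
  gamma(0) = c_0 / (1 - phi_1^2) = 4 / (1 - (0.767)^2) = 4 / 0.411711 = 9.715553.
  gamma(1) = phi_1 gamma(0) = (0.767)(9.715553) = 7.451829.
Therefore gamma(1) = 7.4518 (to 4 decimal places).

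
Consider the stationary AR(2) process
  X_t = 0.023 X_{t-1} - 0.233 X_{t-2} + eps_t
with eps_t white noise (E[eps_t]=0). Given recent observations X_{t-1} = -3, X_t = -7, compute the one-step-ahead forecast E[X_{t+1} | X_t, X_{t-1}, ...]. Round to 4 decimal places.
E[X_{t+1} \mid \mathcal F_t] = 0.5380

For an AR(p) model X_t = c + sum_i phi_i X_{t-i} + eps_t, the
one-step-ahead conditional mean is
  E[X_{t+1} | X_t, ...] = c + sum_i phi_i X_{t+1-i}.
Substitute known values:
  E[X_{t+1} | ...] = (0.023) * (-7) + (-0.233) * (-3)
                   = 0.5380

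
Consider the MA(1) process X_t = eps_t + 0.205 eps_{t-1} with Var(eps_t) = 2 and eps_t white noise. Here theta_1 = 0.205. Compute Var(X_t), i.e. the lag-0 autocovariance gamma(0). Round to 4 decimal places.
\gamma(0) = 2.0841

For an MA(q) process X_t = eps_t + sum_i theta_i eps_{t-i} with
Var(eps_t) = sigma^2, the variance is
  gamma(0) = sigma^2 * (1 + sum_i theta_i^2).
  sum_i theta_i^2 = (0.205)^2 = 0.042025.
  gamma(0) = 2 * (1 + 0.042025) = 2 * 1.042025 = 2.08405, which rounds to 2.0841.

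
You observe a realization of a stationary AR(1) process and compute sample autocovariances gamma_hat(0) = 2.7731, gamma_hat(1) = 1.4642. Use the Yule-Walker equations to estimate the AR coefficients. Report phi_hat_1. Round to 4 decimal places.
\hat\phi_{1} = 0.5280

The Yule-Walker equations for an AR(p) process read, in matrix form,
  Gamma_p phi = r_p,   with   (Gamma_p)_{ij} = gamma(|i - j|),
                       (r_p)_i = gamma(i),   i,j = 1..p.
Substitute the sample gammas (Toeplitz matrix and right-hand side of size 1):
  Gamma_p = [[2.7731]]
  r_p     = [1.4642]
With p = 1 this is the single equation gamma(0) phi_1 = gamma(1):
  phi_hat_1 = gamma(1) / gamma(0) = 1.4642 / 2.7731 = 0.5280.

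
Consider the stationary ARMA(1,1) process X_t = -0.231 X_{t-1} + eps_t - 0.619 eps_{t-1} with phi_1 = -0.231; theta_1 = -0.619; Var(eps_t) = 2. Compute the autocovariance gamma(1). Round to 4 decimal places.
\gamma(1) = -2.0526

Multiply the model equation by X_{t-k} and take expectations. With theta_0 = psi_0 = 1 and psi_j the MA(infinity) weights, this gives
  gamma(k) - sum_i phi_i gamma(k-i) = c_k,
  c_k = sigma^2 * sum_{j=k..q} theta_j psi_{j-k}   (c_k = 0 for k > q),
using gamma(-m) = gamma(m).
psi-weights needed (psi_j = theta_j + sum_i phi_i psi_{j-i}):
  psi_1 = theta_1 + phi_1 = -0.619 + (-0.231) = -0.85
Right-hand sides:
  c_0 = sigma^2 (1 + theta_1 psi_1) = 2 * (1 + (-0.619)(-0.85)) = 2 * 1.52615 = 3.0523
  c_1 = sigma^2 theta_1 = 2 * (-0.619) = -1.238
  c_2 = 0
Equations for k = 0 and k = 1 (AR order 1):
  gamma(0) = phi_1 gamma(1) + c_0
  gamma(1) = phi_1 gamma(0) + c_1
Substituting the second into the first: gamma(0) (1 - phi_1^2) = c_0 + phi_1 c_1, so
  gamma(0) = (c_0 + phi_1 c_1) / (1 - phi_1^2) = (3.0523 + (-0.231)(-1.238)) / (1 - (-0.231)^2) = 3.338278 / 0.946639 = 3.526453.
  gamma(1) = phi_1 gamma(0) + c_1 = (-0.231)(3.526453) + (-1.238) = -2.052611.
Therefore gamma(1) = -2.0526 (to 4 decimal places).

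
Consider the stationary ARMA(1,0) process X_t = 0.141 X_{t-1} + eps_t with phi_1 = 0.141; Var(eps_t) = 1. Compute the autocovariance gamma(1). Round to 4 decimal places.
\gamma(1) = 0.1439

Multiply the model equation by X_{t-k} and take expectations. With theta_0 = psi_0 = 1 and psi_j the MA(infinity) weights, this gives
  gamma(k) - sum_i phi_i gamma(k-i) = c_k,
  c_k = sigma^2 * sum_{j=k..q} theta_j psi_{j-k}   (c_k = 0 for k > q),
using gamma(-m) = gamma(m).
Pure AR (q = 0): c_0 = sigma^2 = 1, c_k = 0 for k >= 1.
Equations for k = 0 and k = 1 (AR order 1):
  gamma(0) = phi_1 gamma(1) + c_0
  gamma(1) = phi_1 gamma(0) + c_1
Substituting the second into the first: gamma(0) (1 - phi_1^2) = c_0 + phi_1 c_1, so
  gamma(0) = c_0 / (1 - phi_1^2) = 1 / (1 - (0.141)^2) = 1 / 0.980119 = 1.020284.
  gamma(1) = phi_1 gamma(0) = (0.141)(1.020284) = 0.14386.
Therefore gamma(1) = 0.1439 (to 4 decimal places).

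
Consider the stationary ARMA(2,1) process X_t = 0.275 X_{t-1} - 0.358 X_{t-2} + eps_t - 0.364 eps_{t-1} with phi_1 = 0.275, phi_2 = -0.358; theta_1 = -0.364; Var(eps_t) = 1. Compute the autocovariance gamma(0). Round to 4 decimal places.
\gamma(0) = 1.1782

Multiply the model equation by X_{t-k} and take expectations. With theta_0 = psi_0 = 1 and psi_j the MA(infinity) weights, this gives
  gamma(k) - sum_i phi_i gamma(k-i) = c_k,
  c_k = sigma^2 * sum_{j=k..q} theta_j psi_{j-k}   (c_k = 0 for k > q),
using gamma(-m) = gamma(m).
psi-weights needed (psi_j = theta_j + sum_i phi_i psi_{j-i}):
  psi_1 = theta_1 + phi_1 = -0.364 + (0.275) = -0.089
Right-hand sides:
  c_0 = sigma^2 (1 + theta_1 psi_1) = 1 * (1 + (-0.364)(-0.089)) = 1 * 1.032396 = 1.032396
  c_1 = sigma^2 theta_1 = 1 * (-0.364) = -0.364
  c_2 = 0
Equations for k = 0, 1, 2 (AR order 2, c_2 = 0):
  (E0) gamma(0) = phi_1 gamma(1) + phi_2 gamma(2) + c_0
  (E1) gamma(1) = phi_1 gamma(0) + phi_2 gamma(1) + c_1
  (E2) gamma(2) = phi_1 gamma(1) + phi_2 gamma(0)
From (E1): gamma(1) = A gamma(0) + B with
  A = phi_1 / (1 - phi_2) = 0.275 / 1.358 = 0.202504,   B = c_1 / (1 - phi_2) = -0.364 / 1.358 = -0.268041.
Insert (E2) into (E0): gamma(0) (1 - phi_2^2) = phi_1 (1 + phi_2) gamma(1) + c_0.
  phi_1 (1 + phi_2) = (0.275)(0.642) = 0.17655,   1 - phi_2^2 = 0.871836.
Replace gamma(1) by A gamma(0) + B and collect gamma(0):
  gamma(0) [0.871836 - (0.17655)(0.202504)] = (0.17655)(-0.268041) + 1.032396
  gamma(0) * 0.836084 = 0.985073
  gamma(0) = 0.985073 / 0.836084 = 1.178199.
Therefore gamma(0) = 1.1782 (to 4 decimal places).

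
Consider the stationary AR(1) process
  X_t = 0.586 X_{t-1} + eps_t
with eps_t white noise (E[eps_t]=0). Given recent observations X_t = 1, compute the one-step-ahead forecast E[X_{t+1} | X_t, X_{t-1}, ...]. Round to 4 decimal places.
E[X_{t+1} \mid \mathcal F_t] = 0.5860

For an AR(p) model X_t = c + sum_i phi_i X_{t-i} + eps_t, the
one-step-ahead conditional mean is
  E[X_{t+1} | X_t, ...] = c + sum_i phi_i X_{t+1-i}.
Substitute known values:
  E[X_{t+1} | ...] = (0.586) * (1)
                   = 0.5860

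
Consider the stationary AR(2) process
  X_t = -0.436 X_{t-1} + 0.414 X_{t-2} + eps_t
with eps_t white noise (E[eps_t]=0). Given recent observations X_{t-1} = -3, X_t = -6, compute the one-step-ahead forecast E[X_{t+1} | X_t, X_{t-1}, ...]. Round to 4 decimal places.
E[X_{t+1} \mid \mathcal F_t] = 1.3740

For an AR(p) model X_t = c + sum_i phi_i X_{t-i} + eps_t, the
one-step-ahead conditional mean is
  E[X_{t+1} | X_t, ...] = c + sum_i phi_i X_{t+1-i}.
Substitute known values:
  E[X_{t+1} | ...] = (-0.436) * (-6) + (0.414) * (-3)
                   = 1.3740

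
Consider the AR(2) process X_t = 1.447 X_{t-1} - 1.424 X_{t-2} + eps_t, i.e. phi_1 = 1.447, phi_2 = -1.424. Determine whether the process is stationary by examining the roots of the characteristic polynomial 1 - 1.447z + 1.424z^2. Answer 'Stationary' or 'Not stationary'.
\text{Not stationary}

The AR(p) characteristic polynomial is P(z) = 1 - 1.447z + 1.424z^2.
Stationarity requires all roots to lie outside the unit circle, i.e. |z| > 1 for every root.
Set 1 + (-1.447) z + (1.424) z^2 = 0, i.e. a z^2 + b z + c = 0 with a = 1.424, b = -1.447, c = 1.
Discriminant D = b^2 - 4ac = (-1.447)^2 - 4*(1.424)*1 = 2.093809 - (5.696) = -3.602191.
D < 0, so the roots are the complex-conjugate pair z = (-b +/- i sqrt(-D)) / (2a) = 0.5081 +/- 0.6664i.
For a conjugate pair |z|^2 = z * conj(z) = (product of roots) = c/a = 1/(1.424) = 0.702247, so |z| = sqrt(0.702247) = 0.838 for both roots.
Moduli of all roots: 0.8380, 0.8380.
All moduli strictly greater than 1? No.
Verdict: Not stationary.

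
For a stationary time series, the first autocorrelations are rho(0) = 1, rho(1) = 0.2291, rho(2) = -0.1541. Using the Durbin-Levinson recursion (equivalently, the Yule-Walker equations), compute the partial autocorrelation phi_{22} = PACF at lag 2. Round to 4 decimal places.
\phi_{22} = -0.2180

The PACF at lag k is phi_{kk}, the last component of the solution
to the Yule-Walker system G_k phi = r_k where
  (G_k)_{ij} = rho(|i - j|), (r_k)_i = rho(i), i,j = 1..k.
Equivalently, Durbin-Levinson gives phi_{kk} iteratively:
  phi_{11} = rho(1)
  phi_{kk} = [rho(k) - sum_{j=1..k-1} phi_{k-1,j} rho(k-j)]
            / [1 - sum_{j=1..k-1} phi_{k-1,j} rho(j)],
  phi_{k,j} = phi_{k-1,j} - phi_{kk} phi_{k-1,k-j},  j = 1..k-1.
Step k = 1:
  phi_11 = rho(1) = 0.2291.
Step k = 2:
  phi_22 = [rho(2) - phi_11 rho(1)] / [1 - phi_11 rho(1)] = [-0.1541 - (0.2291)(0.2291)] / [1 - (0.2291)(0.2291)]
         = -0.20658681 / 0.94751319 = -0.218.
Therefore phi_{22} = -0.2180.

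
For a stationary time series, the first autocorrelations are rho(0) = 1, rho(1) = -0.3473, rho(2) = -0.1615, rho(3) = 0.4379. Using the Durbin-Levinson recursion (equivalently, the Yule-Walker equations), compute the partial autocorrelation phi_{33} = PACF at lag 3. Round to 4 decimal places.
\phi_{33} = 0.3199

The PACF at lag k is phi_{kk}, the last component of the solution
to the Yule-Walker system G_k phi = r_k where
  (G_k)_{ij} = rho(|i - j|), (r_k)_i = rho(i), i,j = 1..k.
Equivalently, Durbin-Levinson gives phi_{kk} iteratively:
  phi_{11} = rho(1)
  phi_{kk} = [rho(k) - sum_{j=1..k-1} phi_{k-1,j} rho(k-j)]
            / [1 - sum_{j=1..k-1} phi_{k-1,j} rho(j)],
  phi_{k,j} = phi_{k-1,j} - phi_{kk} phi_{k-1,k-j},  j = 1..k-1.
Step k = 1:
  phi_11 = rho(1) = -0.3473.
Step k = 2:
  phi_22 = [rho(2) - phi_11 rho(1)] / [1 - phi_11 rho(1)] = [-0.1615 - (-0.3473)(-0.3473)] / [1 - (-0.3473)(-0.3473)]
         = -0.28211729 / 0.87938271 = -0.320813.
  Update: phi_21 = phi_11 - phi_22 phi_11 = -0.3473 - (-0.320813)(-0.3473) = -0.458718.
Step k = 3:
  phi_33 = [rho(3) - phi_21 rho(2) - phi_22 rho(1)] / [1 - phi_21 rho(1) - phi_22 rho(2)]
    numerator   = 0.4379 - (-0.458718)(-0.1615) - (-0.320813)(-0.3473) = 0.25239868
    denominator = 1 - (-0.458718)(-0.3473) - (-0.320813)(-0.1615) = 0.78887585
  phi_33 = 0.25239868 / 0.78887585 = 0.3199.
Therefore phi_{33} = 0.3199.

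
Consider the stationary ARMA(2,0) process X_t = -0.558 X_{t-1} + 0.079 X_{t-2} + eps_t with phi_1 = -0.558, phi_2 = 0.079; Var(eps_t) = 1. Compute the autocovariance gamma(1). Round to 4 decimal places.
\gamma(1) = -0.9632

Multiply the model equation by X_{t-k} and take expectations. With theta_0 = psi_0 = 1 and psi_j the MA(infinity) weights, this gives
  gamma(k) - sum_i phi_i gamma(k-i) = c_k,
  c_k = sigma^2 * sum_{j=k..q} theta_j psi_{j-k}   (c_k = 0 for k > q),
using gamma(-m) = gamma(m).
Pure AR (q = 0): c_0 = sigma^2 = 1, c_k = 0 for k >= 1.
Equations for k = 0, 1, 2 (AR order 2, c_2 = 0):
  (E0) gamma(0) = phi_1 gamma(1) + phi_2 gamma(2) + c_0
  (E1) gamma(1) = phi_1 gamma(0) + phi_2 gamma(1) + c_1
  (E2) gamma(2) = phi_1 gamma(1) + phi_2 gamma(0)
From (E1): gamma(1) = A gamma(0) + B with
  A = phi_1 / (1 - phi_2) = -0.558 / 0.921 = -0.605863,   B = c_1 / (1 - phi_2) = 0 / 0.921 = 0.
Insert (E2) into (E0): gamma(0) (1 - phi_2^2) = phi_1 (1 + phi_2) gamma(1) + c_0.
  phi_1 (1 + phi_2) = (-0.558)(1.079) = -0.602082,   1 - phi_2^2 = 0.993759.
Replace gamma(1) by A gamma(0) + B and collect gamma(0):
  gamma(0) [0.993759 - (-0.602082)(-0.605863)] = c_0 = 1
  gamma(0) * 0.62898 = 1
  gamma(0) = 1 / 0.62898 = 1.589876.
  gamma(1) = A gamma(0) = (-0.605863)(1.589876) = -0.963248.
Therefore gamma(1) = -0.9632 (to 4 decimal places).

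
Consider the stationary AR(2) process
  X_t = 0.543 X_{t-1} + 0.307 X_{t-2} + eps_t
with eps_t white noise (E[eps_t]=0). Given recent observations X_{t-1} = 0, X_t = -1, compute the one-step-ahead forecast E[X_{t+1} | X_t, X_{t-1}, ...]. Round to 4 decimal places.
E[X_{t+1} \mid \mathcal F_t] = -0.5430

For an AR(p) model X_t = c + sum_i phi_i X_{t-i} + eps_t, the
one-step-ahead conditional mean is
  E[X_{t+1} | X_t, ...] = c + sum_i phi_i X_{t+1-i}.
Substitute known values:
  E[X_{t+1} | ...] = (0.543) * (-1) + (0.307) * (0)
                   = -0.5430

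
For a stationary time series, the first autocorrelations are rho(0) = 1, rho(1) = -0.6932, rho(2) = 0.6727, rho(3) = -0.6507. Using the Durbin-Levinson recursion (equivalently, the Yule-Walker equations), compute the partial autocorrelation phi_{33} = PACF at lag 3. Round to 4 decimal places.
\phi_{33} = -0.2240

The PACF at lag k is phi_{kk}, the last component of the solution
to the Yule-Walker system G_k phi = r_k where
  (G_k)_{ij} = rho(|i - j|), (r_k)_i = rho(i), i,j = 1..k.
Equivalently, Durbin-Levinson gives phi_{kk} iteratively:
  phi_{11} = rho(1)
  phi_{kk} = [rho(k) - sum_{j=1..k-1} phi_{k-1,j} rho(k-j)]
            / [1 - sum_{j=1..k-1} phi_{k-1,j} rho(j)],
  phi_{k,j} = phi_{k-1,j} - phi_{kk} phi_{k-1,k-j},  j = 1..k-1.
Step k = 1:
  phi_11 = rho(1) = -0.6932.
Step k = 2:
  phi_22 = [rho(2) - phi_11 rho(1)] / [1 - phi_11 rho(1)] = [0.6727 - (-0.6932)(-0.6932)] / [1 - (-0.6932)(-0.6932)]
         = 0.19217376 / 0.51947376 = 0.369939.
  Update: phi_21 = phi_11 - phi_22 phi_11 = -0.6932 - (0.369939)(-0.6932) = -0.436758.
Step k = 3:
  phi_33 = [rho(3) - phi_21 rho(2) - phi_22 rho(1)] / [1 - phi_21 rho(1) - phi_22 rho(2)]
    numerator   = -0.6507 - (-0.436758)(0.6727) - (0.369939)(-0.6932) = -0.10045092
    denominator = 1 - (-0.436758)(-0.6932) - (0.369939)(0.6727) = 0.44838113
  phi_33 = -0.10045092 / 0.44838113 = -0.224.
Therefore phi_{33} = -0.2240.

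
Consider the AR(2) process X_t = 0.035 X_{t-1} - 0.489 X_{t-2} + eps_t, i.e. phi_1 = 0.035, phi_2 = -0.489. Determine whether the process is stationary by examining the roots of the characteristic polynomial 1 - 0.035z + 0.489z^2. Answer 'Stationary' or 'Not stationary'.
\text{Stationary}

The AR(p) characteristic polynomial is P(z) = 1 - 0.035z + 0.489z^2.
Stationarity requires all roots to lie outside the unit circle, i.e. |z| > 1 for every root.
Set 1 + (-0.035) z + (0.489) z^2 = 0, i.e. a z^2 + b z + c = 0 with a = 0.489, b = -0.035, c = 1.
Discriminant D = b^2 - 4ac = (-0.035)^2 - 4*(0.489)*1 = 0.001225 - (1.956) = -1.954775.
D < 0, so the roots are the complex-conjugate pair z = (-b +/- i sqrt(-D)) / (2a) = 0.0358 +/- 1.4296i.
For a conjugate pair |z|^2 = z * conj(z) = (product of roots) = c/a = 1/(0.489) = 2.04499, so |z| = sqrt(2.04499) = 1.43 for both roots.
Moduli of all roots: 1.4300, 1.4300.
All moduli strictly greater than 1? Yes.
Verdict: Stationary.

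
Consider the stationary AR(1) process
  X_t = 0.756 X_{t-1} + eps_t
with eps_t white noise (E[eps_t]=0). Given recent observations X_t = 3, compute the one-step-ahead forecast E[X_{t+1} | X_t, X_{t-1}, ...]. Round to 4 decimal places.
E[X_{t+1} \mid \mathcal F_t] = 2.2680

For an AR(p) model X_t = c + sum_i phi_i X_{t-i} + eps_t, the
one-step-ahead conditional mean is
  E[X_{t+1} | X_t, ...] = c + sum_i phi_i X_{t+1-i}.
Substitute known values:
  E[X_{t+1} | ...] = (0.756) * (3)
                   = 2.2680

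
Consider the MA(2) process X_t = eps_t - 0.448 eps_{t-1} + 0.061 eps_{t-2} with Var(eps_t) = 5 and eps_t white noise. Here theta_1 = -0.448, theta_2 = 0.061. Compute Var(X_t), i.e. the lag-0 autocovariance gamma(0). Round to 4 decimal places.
\gamma(0) = 6.0221

For an MA(q) process X_t = eps_t + sum_i theta_i eps_{t-i} with
Var(eps_t) = sigma^2, the variance is
  gamma(0) = sigma^2 * (1 + sum_i theta_i^2).
  sum_i theta_i^2 = (-0.448)^2 + (0.061)^2 = 0.200704 + 0.003721 = 0.204425.
  gamma(0) = 5 * (1 + 0.204425) = 5 * 1.204425 = 6.022125, which rounds to 6.0221.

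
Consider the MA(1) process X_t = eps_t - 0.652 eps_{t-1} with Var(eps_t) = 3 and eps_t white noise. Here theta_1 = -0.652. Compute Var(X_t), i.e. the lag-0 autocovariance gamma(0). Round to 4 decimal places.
\gamma(0) = 4.2753

For an MA(q) process X_t = eps_t + sum_i theta_i eps_{t-i} with
Var(eps_t) = sigma^2, the variance is
  gamma(0) = sigma^2 * (1 + sum_i theta_i^2).
  sum_i theta_i^2 = (-0.652)^2 = 0.425104.
  gamma(0) = 3 * (1 + 0.425104) = 3 * 1.425104 = 4.275312, which rounds to 4.2753.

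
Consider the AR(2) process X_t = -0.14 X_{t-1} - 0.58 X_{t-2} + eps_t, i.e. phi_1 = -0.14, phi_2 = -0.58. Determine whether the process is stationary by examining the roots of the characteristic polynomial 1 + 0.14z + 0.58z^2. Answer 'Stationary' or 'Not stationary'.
\text{Stationary}

The AR(p) characteristic polynomial is P(z) = 1 + 0.14z + 0.58z^2.
Stationarity requires all roots to lie outside the unit circle, i.e. |z| > 1 for every root.
Set 1 + (0.14) z + (0.58) z^2 = 0, i.e. a z^2 + b z + c = 0 with a = 0.58, b = 0.14, c = 1.
Discriminant D = b^2 - 4ac = (0.14)^2 - 4*(0.58)*1 = 0.0196 - (2.32) = -2.3004.
D < 0, so the roots are the complex-conjugate pair z = (-b +/- i sqrt(-D)) / (2a) = -0.1207 +/- 1.3075i.
For a conjugate pair |z|^2 = z * conj(z) = (product of roots) = c/a = 1/(0.58) = 1.724138, so |z| = sqrt(1.724138) = 1.3131 for both roots.
Moduli of all roots: 1.3131, 1.3131.
All moduli strictly greater than 1? Yes.
Verdict: Stationary.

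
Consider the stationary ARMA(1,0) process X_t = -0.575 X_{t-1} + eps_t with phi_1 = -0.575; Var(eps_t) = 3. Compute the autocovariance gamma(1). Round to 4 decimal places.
\gamma(1) = -2.5770

Multiply the model equation by X_{t-k} and take expectations. With theta_0 = psi_0 = 1 and psi_j the MA(infinity) weights, this gives
  gamma(k) - sum_i phi_i gamma(k-i) = c_k,
  c_k = sigma^2 * sum_{j=k..q} theta_j psi_{j-k}   (c_k = 0 for k > q),
using gamma(-m) = gamma(m).
Pure AR (q = 0): c_0 = sigma^2 = 3, c_k = 0 for k >= 1.
Equations for k = 0 and k = 1 (AR order 1):
  gamma(0) = phi_1 gamma(1) + c_0
  gamma(1) = phi_1 gamma(0) + c_1
Substituting the second into the first: gamma(0) (1 - phi_1^2) = c_0 + phi_1 c_1, so
  gamma(0) = c_0 / (1 - phi_1^2) = 3 / (1 - (-0.575)^2) = 3 / 0.669375 = 4.481793.
  gamma(1) = phi_1 gamma(0) = (-0.575)(4.481793) = -2.577031.
Therefore gamma(1) = -2.5770 (to 4 decimal places).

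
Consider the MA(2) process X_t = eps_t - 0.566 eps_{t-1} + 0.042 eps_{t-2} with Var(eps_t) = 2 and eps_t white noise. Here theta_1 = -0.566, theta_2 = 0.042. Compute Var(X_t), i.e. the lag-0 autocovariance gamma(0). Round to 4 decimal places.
\gamma(0) = 2.6442

For an MA(q) process X_t = eps_t + sum_i theta_i eps_{t-i} with
Var(eps_t) = sigma^2, the variance is
  gamma(0) = sigma^2 * (1 + sum_i theta_i^2).
  sum_i theta_i^2 = (-0.566)^2 + (0.042)^2 = 0.320356 + 0.001764 = 0.32212.
  gamma(0) = 2 * (1 + 0.32212) = 2 * 1.32212 = 2.64424, which rounds to 2.6442.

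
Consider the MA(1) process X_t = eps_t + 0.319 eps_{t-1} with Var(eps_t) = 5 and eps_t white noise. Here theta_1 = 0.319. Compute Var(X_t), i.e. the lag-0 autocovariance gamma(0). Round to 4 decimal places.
\gamma(0) = 5.5088

For an MA(q) process X_t = eps_t + sum_i theta_i eps_{t-i} with
Var(eps_t) = sigma^2, the variance is
  gamma(0) = sigma^2 * (1 + sum_i theta_i^2).
  sum_i theta_i^2 = (0.319)^2 = 0.101761.
  gamma(0) = 5 * (1 + 0.101761) = 5 * 1.101761 = 5.508805, which rounds to 5.5088.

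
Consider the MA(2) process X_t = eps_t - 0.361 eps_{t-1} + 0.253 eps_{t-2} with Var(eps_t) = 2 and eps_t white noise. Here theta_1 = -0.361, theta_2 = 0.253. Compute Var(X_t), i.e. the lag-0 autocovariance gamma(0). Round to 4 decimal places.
\gamma(0) = 2.3887

For an MA(q) process X_t = eps_t + sum_i theta_i eps_{t-i} with
Var(eps_t) = sigma^2, the variance is
  gamma(0) = sigma^2 * (1 + sum_i theta_i^2).
  sum_i theta_i^2 = (-0.361)^2 + (0.253)^2 = 0.130321 + 0.064009 = 0.19433.
  gamma(0) = 2 * (1 + 0.19433) = 2 * 1.19433 = 2.38866, which rounds to 2.3887.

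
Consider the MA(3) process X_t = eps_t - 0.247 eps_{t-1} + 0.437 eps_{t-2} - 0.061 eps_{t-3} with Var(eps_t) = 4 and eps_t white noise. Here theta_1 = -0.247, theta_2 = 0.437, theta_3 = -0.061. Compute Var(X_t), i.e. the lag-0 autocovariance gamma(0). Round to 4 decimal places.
\gamma(0) = 5.0228

For an MA(q) process X_t = eps_t + sum_i theta_i eps_{t-i} with
Var(eps_t) = sigma^2, the variance is
  gamma(0) = sigma^2 * (1 + sum_i theta_i^2).
  sum_i theta_i^2 = (-0.247)^2 + (0.437)^2 + (-0.061)^2 = 0.061009 + 0.190969 + 0.003721 = 0.255699.
  gamma(0) = 4 * (1 + 0.255699) = 4 * 1.255699 = 5.022796, which rounds to 5.0228.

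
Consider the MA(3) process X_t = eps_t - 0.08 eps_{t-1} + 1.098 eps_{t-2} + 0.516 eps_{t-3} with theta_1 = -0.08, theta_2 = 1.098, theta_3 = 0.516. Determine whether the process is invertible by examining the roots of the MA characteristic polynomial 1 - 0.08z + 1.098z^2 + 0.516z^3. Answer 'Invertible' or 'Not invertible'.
\text{Not invertible}

The MA(q) characteristic polynomial is P(z) = 1 - 0.08z + 1.098z^2 + 0.516z^3.
Invertibility requires all roots to lie outside the unit circle, i.e. |z| > 1 for every root.
Degree 3: look for a simple real root z0 first, then factor out (1 - z/z0) and solve the remaining quadratic.
Testing z0 = -2.5: P(-2.5) = 1 + (-0.08)(-2.5) + (1.098)(-2.5)^2 + (0.516)(-2.5)^3
  = 1 + (0.2) + (6.8625) + (-8.0625) = 0.  So z_0 = -2.5 is a root, |z_0| = 2.5.
Divide out the factor (1 + 0.4 z) = (1 - z/z0) (since 1/z0 = -0.4):
  P(z) = (1 + 0.4 z)(1 + (-0.48) z + (1.29) z^2)
  [check: z-coef -0.48 - (-0.4) = -0.08; z^2-coef 1.29 - (-0.4)(-0.48) = 1.098; z^3-coef -(-0.4)(1.29) = 0.516.]
Remaining roots from the quadratic factor 1 + (-0.48) z + (1.29) z^2:
  Set 1 + (-0.48) z + (1.29) z^2 = 0, i.e. a z^2 + b z + c = 0 with a = 1.29, b = -0.48, c = 1.
  Discriminant D = b^2 - 4ac = (-0.48)^2 - 4*(1.29)*1 = 0.2304 - (5.16) = -4.9296.
  D < 0, so the roots are the complex-conjugate pair z = (-b +/- i sqrt(-D)) / (2a) = 0.186 +/- 0.8606i.
  For a conjugate pair |z|^2 = z * conj(z) = (product of roots) = c/a = 1/(1.29) = 0.775194, so |z| = sqrt(0.775194) = 0.8805 for both roots.
Moduli of all roots: 2.5000, 0.8805, 0.8805.
All moduli strictly greater than 1? No.
Verdict: Not invertible.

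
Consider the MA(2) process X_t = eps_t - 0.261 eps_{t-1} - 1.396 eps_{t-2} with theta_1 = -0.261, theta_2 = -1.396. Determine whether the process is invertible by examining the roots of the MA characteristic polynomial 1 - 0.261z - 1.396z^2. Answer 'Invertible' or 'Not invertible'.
\text{Not invertible}

The MA(q) characteristic polynomial is P(z) = 1 - 0.261z - 1.396z^2.
Invertibility requires all roots to lie outside the unit circle, i.e. |z| > 1 for every root.
Set 1 + (-0.261) z + (-1.396) z^2 = 0, i.e. a z^2 + b z + c = 0 with a = -1.396, b = -0.261, c = 1.
Discriminant D = b^2 - 4ac = (-0.261)^2 - 4*(-1.396)*1 = 0.068121 - (-5.584) = 5.652121.
D >= 0, so the roots are real: z = (-b +/- sqrt(D)) / (2a) = (0.261 +/- 2.377419) / (-2.792).
  z_1 = (0.261 + 2.377419) / (-2.792) = -0.945,   |z_1| = 0.945.
  z_2 = (0.261 - 2.377419) / (-2.792) = 0.758,   |z_2| = 0.758.
Moduli of all roots: 0.9450, 0.7580.
All moduli strictly greater than 1? No.
Verdict: Not invertible.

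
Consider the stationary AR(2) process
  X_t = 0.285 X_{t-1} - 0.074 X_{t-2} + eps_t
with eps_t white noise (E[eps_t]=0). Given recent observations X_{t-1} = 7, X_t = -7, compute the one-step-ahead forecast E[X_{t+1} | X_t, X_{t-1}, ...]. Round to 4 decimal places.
E[X_{t+1} \mid \mathcal F_t] = -2.5130

For an AR(p) model X_t = c + sum_i phi_i X_{t-i} + eps_t, the
one-step-ahead conditional mean is
  E[X_{t+1} | X_t, ...] = c + sum_i phi_i X_{t+1-i}.
Substitute known values:
  E[X_{t+1} | ...] = (0.285) * (-7) + (-0.074) * (7)
                   = -2.5130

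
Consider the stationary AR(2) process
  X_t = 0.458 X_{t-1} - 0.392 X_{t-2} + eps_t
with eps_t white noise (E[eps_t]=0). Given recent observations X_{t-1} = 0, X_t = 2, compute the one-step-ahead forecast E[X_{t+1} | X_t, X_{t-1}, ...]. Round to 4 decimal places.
E[X_{t+1} \mid \mathcal F_t] = 0.9160

For an AR(p) model X_t = c + sum_i phi_i X_{t-i} + eps_t, the
one-step-ahead conditional mean is
  E[X_{t+1} | X_t, ...] = c + sum_i phi_i X_{t+1-i}.
Substitute known values:
  E[X_{t+1} | ...] = (0.458) * (2) + (-0.392) * (0)
                   = 0.9160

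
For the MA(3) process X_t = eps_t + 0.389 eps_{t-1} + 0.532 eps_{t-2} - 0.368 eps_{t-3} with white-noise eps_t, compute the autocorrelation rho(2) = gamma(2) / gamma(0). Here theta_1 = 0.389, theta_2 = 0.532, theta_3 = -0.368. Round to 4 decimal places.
\rho(2) = 0.2477

For an MA(q) process with theta_0 = 1, the autocovariance is
  gamma(k) = sigma^2 * sum_{i=0..q-k} theta_i * theta_{i+k},
and rho(k) = gamma(k) / gamma(0). Sigma^2 cancels.
  numerator   = (1)*(0.532) + (0.389)*(-0.368) = 0.388848.
  denominator = (1)^2 + (0.389)^2 + (0.532)^2 + (-0.368)^2 = 1.569769.
  rho(2) = 0.388848 / 1.569769 = 0.2477.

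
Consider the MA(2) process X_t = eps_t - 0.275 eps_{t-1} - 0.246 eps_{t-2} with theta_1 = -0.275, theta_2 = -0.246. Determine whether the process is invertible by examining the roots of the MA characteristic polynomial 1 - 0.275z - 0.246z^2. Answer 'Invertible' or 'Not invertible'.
\text{Invertible}

The MA(q) characteristic polynomial is P(z) = 1 - 0.275z - 0.246z^2.
Invertibility requires all roots to lie outside the unit circle, i.e. |z| > 1 for every root.
Set 1 + (-0.275) z + (-0.246) z^2 = 0, i.e. a z^2 + b z + c = 0 with a = -0.246, b = -0.275, c = 1.
Discriminant D = b^2 - 4ac = (-0.275)^2 - 4*(-0.246)*1 = 0.075625 - (-0.984) = 1.059625.
D >= 0, so the roots are real: z = (-b +/- sqrt(D)) / (2a) = (0.275 +/- 1.029381) / (-0.492).
  z_1 = (0.275 + 1.029381) / (-0.492) = -2.6512,   |z_1| = 2.6512.
  z_2 = (0.275 - 1.029381) / (-0.492) = 1.5333,   |z_2| = 1.5333.
Moduli of all roots: 2.6512, 1.5333.
All moduli strictly greater than 1? Yes.
Verdict: Invertible.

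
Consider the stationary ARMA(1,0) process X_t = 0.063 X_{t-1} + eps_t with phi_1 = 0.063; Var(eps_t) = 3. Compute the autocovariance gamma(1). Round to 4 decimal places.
\gamma(1) = 0.1898

Multiply the model equation by X_{t-k} and take expectations. With theta_0 = psi_0 = 1 and psi_j the MA(infinity) weights, this gives
  gamma(k) - sum_i phi_i gamma(k-i) = c_k,
  c_k = sigma^2 * sum_{j=k..q} theta_j psi_{j-k}   (c_k = 0 for k > q),
using gamma(-m) = gamma(m).
Pure AR (q = 0): c_0 = sigma^2 = 3, c_k = 0 for k >= 1.
Equations for k = 0 and k = 1 (AR order 1):
  gamma(0) = phi_1 gamma(1) + c_0
  gamma(1) = phi_1 gamma(0) + c_1
Substituting the second into the first: gamma(0) (1 - phi_1^2) = c_0 + phi_1 c_1, so
  gamma(0) = c_0 / (1 - phi_1^2) = 3 / (1 - (0.063)^2) = 3 / 0.996031 = 3.011954.
  gamma(1) = phi_1 gamma(0) = (0.063)(3.011954) = 0.189753.
Therefore gamma(1) = 0.1898 (to 4 decimal places).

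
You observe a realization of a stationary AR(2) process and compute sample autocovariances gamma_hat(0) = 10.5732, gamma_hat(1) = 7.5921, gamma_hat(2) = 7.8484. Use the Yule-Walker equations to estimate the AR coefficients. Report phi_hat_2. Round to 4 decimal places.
\hat\phi_{2} = 0.4680

The Yule-Walker equations for an AR(p) process read, in matrix form,
  Gamma_p phi = r_p,   with   (Gamma_p)_{ij} = gamma(|i - j|),
                       (r_p)_i = gamma(i),   i,j = 1..p.
Substitute the sample gammas (Toeplitz matrix and right-hand side of size 2):
  Gamma_p = [[10.5732, 7.5921], [7.5921, 10.5732]]
  r_p     = [7.5921, 7.8484]
Written out:
  10.5732 phi_1 + 7.5921 phi_2 = 7.5921
  7.5921 phi_1 + 10.5732 phi_2 = 7.8484
Solve by Cramer's rule:
  det = gamma(0)^2 - gamma(1)^2 = (10.5732)^2 - (7.5921)^2 = 111.79255824 - 57.63998241 = 54.15257583
  phi_hat_1 = [gamma(1) gamma(0) - gamma(1) gamma(2)] / det = [(7.5921)(10.5732) - (7.5921)(7.8484)] / 54.15257583 = 20.68695408 / 54.15257583 = 0.382
  phi_hat_2 = [gamma(0) gamma(2) - gamma(1)^2] / det = [(10.5732)(7.8484) - (7.5921)^2] / 54.15257583 = 25.34272047 / 54.15257583 = 0.468
So phi_hat = [0.3820, 0.4680].
Therefore phi_hat_2 = 0.4680.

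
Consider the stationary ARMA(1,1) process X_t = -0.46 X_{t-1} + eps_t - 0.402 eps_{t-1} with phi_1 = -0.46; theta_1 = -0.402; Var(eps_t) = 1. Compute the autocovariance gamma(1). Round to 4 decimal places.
\gamma(1) = -1.2955

Multiply the model equation by X_{t-k} and take expectations. With theta_0 = psi_0 = 1 and psi_j the MA(infinity) weights, this gives
  gamma(k) - sum_i phi_i gamma(k-i) = c_k,
  c_k = sigma^2 * sum_{j=k..q} theta_j psi_{j-k}   (c_k = 0 for k > q),
using gamma(-m) = gamma(m).
psi-weights needed (psi_j = theta_j + sum_i phi_i psi_{j-i}):
  psi_1 = theta_1 + phi_1 = -0.402 + (-0.46) = -0.862
Right-hand sides:
  c_0 = sigma^2 (1 + theta_1 psi_1) = 1 * (1 + (-0.402)(-0.862)) = 1 * 1.346524 = 1.346524
  c_1 = sigma^2 theta_1 = 1 * (-0.402) = -0.402
  c_2 = 0
Equations for k = 0 and k = 1 (AR order 1):
  gamma(0) = phi_1 gamma(1) + c_0
  gamma(1) = phi_1 gamma(0) + c_1
Substituting the second into the first: gamma(0) (1 - phi_1^2) = c_0 + phi_1 c_1, so
  gamma(0) = (c_0 + phi_1 c_1) / (1 - phi_1^2) = (1.346524 + (-0.46)(-0.402)) / (1 - (-0.46)^2) = 1.531444 / 0.7884 = 1.942471.
  gamma(1) = phi_1 gamma(0) + c_1 = (-0.46)(1.942471) + (-0.402) = -1.295537.
Therefore gamma(1) = -1.2955 (to 4 decimal places).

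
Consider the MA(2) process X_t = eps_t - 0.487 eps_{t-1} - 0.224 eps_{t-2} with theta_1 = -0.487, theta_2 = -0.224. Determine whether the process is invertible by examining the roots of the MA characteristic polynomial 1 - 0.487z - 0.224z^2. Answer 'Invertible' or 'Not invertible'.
\text{Invertible}

The MA(q) characteristic polynomial is P(z) = 1 - 0.487z - 0.224z^2.
Invertibility requires all roots to lie outside the unit circle, i.e. |z| > 1 for every root.
Set 1 + (-0.487) z + (-0.224) z^2 = 0, i.e. a z^2 + b z + c = 0 with a = -0.224, b = -0.487, c = 1.
Discriminant D = b^2 - 4ac = (-0.487)^2 - 4*(-0.224)*1 = 0.237169 - (-0.896) = 1.133169.
D >= 0, so the roots are real: z = (-b +/- sqrt(D)) / (2a) = (0.487 +/- 1.064504) / (-0.448).
  z_1 = (0.487 + 1.064504) / (-0.448) = -3.4632,   |z_1| = 3.4632.
  z_2 = (0.487 - 1.064504) / (-0.448) = 1.2891,   |z_2| = 1.2891.
Moduli of all roots: 3.4632, 1.2891.
All moduli strictly greater than 1? Yes.
Verdict: Invertible.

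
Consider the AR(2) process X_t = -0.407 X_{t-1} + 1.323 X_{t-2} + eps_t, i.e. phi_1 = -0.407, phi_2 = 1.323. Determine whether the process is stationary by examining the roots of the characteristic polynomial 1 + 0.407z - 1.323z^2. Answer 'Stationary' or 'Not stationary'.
\text{Not stationary}

The AR(p) characteristic polynomial is P(z) = 1 + 0.407z - 1.323z^2.
Stationarity requires all roots to lie outside the unit circle, i.e. |z| > 1 for every root.
Set 1 + (0.407) z + (-1.323) z^2 = 0, i.e. a z^2 + b z + c = 0 with a = -1.323, b = 0.407, c = 1.
Discriminant D = b^2 - 4ac = (0.407)^2 - 4*(-1.323)*1 = 0.165649 - (-5.292) = 5.457649.
D >= 0, so the roots are real: z = (-b +/- sqrt(D)) / (2a) = (-0.407 +/- 2.336161) / (-2.646).
  z_1 = (-0.407 + 2.336161) / (-2.646) = -0.7291,   |z_1| = 0.7291.
  z_2 = (-0.407 - 2.336161) / (-2.646) = 1.0367,   |z_2| = 1.0367.
Moduli of all roots: 0.7291, 1.0367.
All moduli strictly greater than 1? No.
Verdict: Not stationary.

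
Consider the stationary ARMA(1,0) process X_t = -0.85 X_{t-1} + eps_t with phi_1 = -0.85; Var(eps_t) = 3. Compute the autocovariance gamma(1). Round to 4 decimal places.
\gamma(1) = -9.1892

Multiply the model equation by X_{t-k} and take expectations. With theta_0 = psi_0 = 1 and psi_j the MA(infinity) weights, this gives
  gamma(k) - sum_i phi_i gamma(k-i) = c_k,
  c_k = sigma^2 * sum_{j=k..q} theta_j psi_{j-k}   (c_k = 0 for k > q),
using gamma(-m) = gamma(m).
Pure AR (q = 0): c_0 = sigma^2 = 3, c_k = 0 for k >= 1.
Equations for k = 0 and k = 1 (AR order 1):
  gamma(0) = phi_1 gamma(1) + c_0
  gamma(1) = phi_1 gamma(0) + c_1
Substituting the second into the first: gamma(0) (1 - phi_1^2) = c_0 + phi_1 c_1, so
  gamma(0) = c_0 / (1 - phi_1^2) = 3 / (1 - (-0.85)^2) = 3 / 0.2775 = 10.810811.
  gamma(1) = phi_1 gamma(0) = (-0.85)(10.810811) = -9.189189.
Therefore gamma(1) = -9.1892 (to 4 decimal places).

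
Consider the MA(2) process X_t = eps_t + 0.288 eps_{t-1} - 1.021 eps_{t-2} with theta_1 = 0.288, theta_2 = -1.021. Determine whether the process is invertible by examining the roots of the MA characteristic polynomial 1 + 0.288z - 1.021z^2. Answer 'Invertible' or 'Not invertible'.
\text{Not invertible}

The MA(q) characteristic polynomial is P(z) = 1 + 0.288z - 1.021z^2.
Invertibility requires all roots to lie outside the unit circle, i.e. |z| > 1 for every root.
Set 1 + (0.288) z + (-1.021) z^2 = 0, i.e. a z^2 + b z + c = 0 with a = -1.021, b = 0.288, c = 1.
Discriminant D = b^2 - 4ac = (0.288)^2 - 4*(-1.021)*1 = 0.082944 - (-4.084) = 4.166944.
D >= 0, so the roots are real: z = (-b +/- sqrt(D)) / (2a) = (-0.288 +/- 2.041309) / (-2.042).
  z_1 = (-0.288 + 2.041309) / (-2.042) = -0.8586,   |z_1| = 0.8586.
  z_2 = (-0.288 - 2.041309) / (-2.042) = 1.1407,   |z_2| = 1.1407.
Moduli of all roots: 0.8586, 1.1407.
All moduli strictly greater than 1? No.
Verdict: Not invertible.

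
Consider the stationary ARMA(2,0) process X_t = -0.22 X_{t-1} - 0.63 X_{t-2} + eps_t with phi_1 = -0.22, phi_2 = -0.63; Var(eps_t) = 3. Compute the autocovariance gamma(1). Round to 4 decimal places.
\gamma(1) = -0.6838

Multiply the model equation by X_{t-k} and take expectations. With theta_0 = psi_0 = 1 and psi_j the MA(infinity) weights, this gives
  gamma(k) - sum_i phi_i gamma(k-i) = c_k,
  c_k = sigma^2 * sum_{j=k..q} theta_j psi_{j-k}   (c_k = 0 for k > q),
using gamma(-m) = gamma(m).
Pure AR (q = 0): c_0 = sigma^2 = 3, c_k = 0 for k >= 1.
Equations for k = 0, 1, 2 (AR order 2, c_2 = 0):
  (E0) gamma(0) = phi_1 gamma(1) + phi_2 gamma(2) + c_0
  (E1) gamma(1) = phi_1 gamma(0) + phi_2 gamma(1) + c_1
  (E2) gamma(2) = phi_1 gamma(1) + phi_2 gamma(0)
From (E1): gamma(1) = A gamma(0) + B with
  A = phi_1 / (1 - phi_2) = -0.22 / 1.63 = -0.134969,   B = c_1 / (1 - phi_2) = 0 / 1.63 = 0.
Insert (E2) into (E0): gamma(0) (1 - phi_2^2) = phi_1 (1 + phi_2) gamma(1) + c_0.
  phi_1 (1 + phi_2) = (-0.22)(0.37) = -0.0814,   1 - phi_2^2 = 0.6031.
Replace gamma(1) by A gamma(0) + B and collect gamma(0):
  gamma(0) [0.6031 - (-0.0814)(-0.134969)] = c_0 = 3
  gamma(0) * 0.592113 = 3
  gamma(0) = 3 / 0.592113 = 5.066596.
  gamma(1) = A gamma(0) = (-0.134969)(5.066596) = -0.683835.
Therefore gamma(1) = -0.6838 (to 4 decimal places).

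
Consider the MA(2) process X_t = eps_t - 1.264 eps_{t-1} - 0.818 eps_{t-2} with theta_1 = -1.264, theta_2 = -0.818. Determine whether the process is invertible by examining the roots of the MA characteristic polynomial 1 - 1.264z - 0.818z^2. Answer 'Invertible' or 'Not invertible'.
\text{Not invertible}

The MA(q) characteristic polynomial is P(z) = 1 - 1.264z - 0.818z^2.
Invertibility requires all roots to lie outside the unit circle, i.e. |z| > 1 for every root.
Set 1 + (-1.264) z + (-0.818) z^2 = 0, i.e. a z^2 + b z + c = 0 with a = -0.818, b = -1.264, c = 1.
Discriminant D = b^2 - 4ac = (-1.264)^2 - 4*(-0.818)*1 = 1.597696 - (-3.272) = 4.869696.
D >= 0, so the roots are real: z = (-b +/- sqrt(D)) / (2a) = (1.264 +/- 2.206739) / (-1.636).
  z_1 = (1.264 + 2.206739) / (-1.636) = -2.1215,   |z_1| = 2.1215.
  z_2 = (1.264 - 2.206739) / (-1.636) = 0.5762,   |z_2| = 0.5762.
Moduli of all roots: 2.1215, 0.5762.
All moduli strictly greater than 1? No.
Verdict: Not invertible.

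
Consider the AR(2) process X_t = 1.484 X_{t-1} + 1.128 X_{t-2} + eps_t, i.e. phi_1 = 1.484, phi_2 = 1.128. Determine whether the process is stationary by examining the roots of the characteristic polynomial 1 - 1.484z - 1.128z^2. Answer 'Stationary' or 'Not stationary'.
\text{Not stationary}

The AR(p) characteristic polynomial is P(z) = 1 - 1.484z - 1.128z^2.
Stationarity requires all roots to lie outside the unit circle, i.e. |z| > 1 for every root.
Set 1 + (-1.484) z + (-1.128) z^2 = 0, i.e. a z^2 + b z + c = 0 with a = -1.128, b = -1.484, c = 1.
Discriminant D = b^2 - 4ac = (-1.484)^2 - 4*(-1.128)*1 = 2.202256 - (-4.512) = 6.714256.
D >= 0, so the roots are real: z = (-b +/- sqrt(D)) / (2a) = (1.484 +/- 2.591188) / (-2.256).
  z_1 = (1.484 + 2.591188) / (-2.256) = -1.8064,   |z_1| = 1.8064.
  z_2 = (1.484 - 2.591188) / (-2.256) = 0.4908,   |z_2| = 0.4908.
Moduli of all roots: 1.8064, 0.4908.
All moduli strictly greater than 1? No.
Verdict: Not stationary.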